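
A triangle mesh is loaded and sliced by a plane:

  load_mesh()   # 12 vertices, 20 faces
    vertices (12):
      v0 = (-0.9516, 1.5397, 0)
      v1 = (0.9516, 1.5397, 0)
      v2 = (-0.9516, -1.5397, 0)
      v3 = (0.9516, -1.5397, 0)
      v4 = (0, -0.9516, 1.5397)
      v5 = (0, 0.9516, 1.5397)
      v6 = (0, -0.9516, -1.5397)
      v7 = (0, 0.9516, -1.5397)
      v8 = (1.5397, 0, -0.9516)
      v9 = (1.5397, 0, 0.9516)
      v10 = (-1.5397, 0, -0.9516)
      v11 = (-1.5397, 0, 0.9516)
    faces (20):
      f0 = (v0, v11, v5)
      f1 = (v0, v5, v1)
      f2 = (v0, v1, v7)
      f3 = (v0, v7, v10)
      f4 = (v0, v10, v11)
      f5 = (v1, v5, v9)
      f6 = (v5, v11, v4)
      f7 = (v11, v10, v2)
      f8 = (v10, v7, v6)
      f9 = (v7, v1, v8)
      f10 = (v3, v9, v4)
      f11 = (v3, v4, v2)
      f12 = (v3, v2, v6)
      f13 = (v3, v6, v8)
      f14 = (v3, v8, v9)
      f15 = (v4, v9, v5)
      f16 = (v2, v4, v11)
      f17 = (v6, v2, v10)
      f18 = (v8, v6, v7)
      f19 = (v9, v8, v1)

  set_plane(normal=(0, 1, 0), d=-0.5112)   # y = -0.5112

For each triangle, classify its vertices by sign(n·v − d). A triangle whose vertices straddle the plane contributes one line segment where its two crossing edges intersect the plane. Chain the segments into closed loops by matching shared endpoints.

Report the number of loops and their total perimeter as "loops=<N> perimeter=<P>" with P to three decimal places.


loops=1 perimeter=9.168

Straddling triangles (10 of 20):
  (v5,v11,v4) [++-] → (-0.712572, -0.5112, 1.26753)–(0, -0.5112, 1.5397)  len=0.7628
  (v11,v10,v2) [++-] → (-1.34444, -0.5112, -0.635657)–(-1.34444, -0.5112, 0.635657)  len=1.2713
  (v10,v7,v6) [++-] → (0, -0.5112, -1.5397)–(-0.712572, -0.5112, -1.26753)  len=0.7628
  (v3,v9,v4) [-+-] → (1.34444, -0.5112, 0.635657)–(0.712572, -0.5112, 1.26753)  len=0.8936
  (v3,v6,v8) [--+] → (0.712572, -0.5112, -1.26753)–(1.34444, -0.5112, -0.635657)  len=0.8936
  (v3,v8,v9) [-++] → (1.34444, -0.5112, -0.635657)–(1.34444, -0.5112, 0.635657)  len=1.2713
  (v4,v9,v5) [-++] → (0.712572, -0.5112, 1.26753)–(0, -0.5112, 1.5397)  len=0.7628
  (v2,v4,v11) [--+] → (-0.712572, -0.5112, 1.26753)–(-1.34444, -0.5112, 0.635657)  len=0.8936
  (v6,v2,v10) [--+] → (-1.34444, -0.5112, -0.635657)–(-0.712572, -0.5112, -1.26753)  len=0.8936
  (v8,v6,v7) [+-+] → (0.712572, -0.5112, -1.26753)–(0, -0.5112, -1.5397)  len=0.7628

Chained into 1 loop(s):
  loop 1: 10 segments, perimeter = 9.1682
Total perimeter = 9.168


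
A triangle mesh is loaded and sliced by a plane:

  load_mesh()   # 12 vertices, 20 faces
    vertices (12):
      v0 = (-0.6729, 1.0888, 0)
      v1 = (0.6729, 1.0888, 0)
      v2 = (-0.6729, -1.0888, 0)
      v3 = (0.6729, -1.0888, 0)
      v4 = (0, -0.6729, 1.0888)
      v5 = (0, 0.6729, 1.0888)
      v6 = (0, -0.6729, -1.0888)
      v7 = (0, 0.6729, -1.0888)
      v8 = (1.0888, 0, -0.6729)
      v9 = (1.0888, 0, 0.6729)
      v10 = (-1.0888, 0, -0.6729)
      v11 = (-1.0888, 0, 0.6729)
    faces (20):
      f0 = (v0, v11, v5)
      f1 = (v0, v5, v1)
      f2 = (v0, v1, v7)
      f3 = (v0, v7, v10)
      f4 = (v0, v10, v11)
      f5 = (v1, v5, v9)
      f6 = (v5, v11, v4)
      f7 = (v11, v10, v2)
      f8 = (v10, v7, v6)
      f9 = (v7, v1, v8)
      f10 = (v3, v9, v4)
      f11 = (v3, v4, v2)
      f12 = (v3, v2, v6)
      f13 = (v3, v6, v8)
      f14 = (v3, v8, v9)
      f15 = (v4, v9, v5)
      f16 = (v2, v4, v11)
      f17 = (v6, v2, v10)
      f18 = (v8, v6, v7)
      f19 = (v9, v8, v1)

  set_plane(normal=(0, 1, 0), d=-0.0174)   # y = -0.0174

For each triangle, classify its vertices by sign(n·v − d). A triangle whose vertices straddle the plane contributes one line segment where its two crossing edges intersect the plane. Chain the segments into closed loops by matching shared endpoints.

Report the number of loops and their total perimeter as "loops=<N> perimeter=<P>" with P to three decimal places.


Straddling triangles (10 of 20):
  (v5,v11,v4) [++-] → (-1.06065, -0.0174, 0.683654)–(0, -0.0174, 1.0888)  len=1.1354
  (v11,v10,v2) [++-] → (-1.08215, -0.0174, -0.662146)–(-1.08215, -0.0174, 0.662146)  len=1.3243
  (v10,v7,v6) [++-] → (0, -0.0174, -1.0888)–(-1.06065, -0.0174, -0.683654)  len=1.1354
  (v3,v9,v4) [-+-] → (1.08215, -0.0174, 0.662146)–(1.06065, -0.0174, 0.683654)  len=0.0304
  (v3,v6,v8) [--+] → (1.06065, -0.0174, -0.683654)–(1.08215, -0.0174, -0.662146)  len=0.0304
  (v3,v8,v9) [-++] → (1.08215, -0.0174, -0.662146)–(1.08215, -0.0174, 0.662146)  len=1.3243
  (v4,v9,v5) [-++] → (1.06065, -0.0174, 0.683654)–(0, -0.0174, 1.0888)  len=1.1354
  (v2,v4,v11) [--+] → (-1.06065, -0.0174, 0.683654)–(-1.08215, -0.0174, 0.662146)  len=0.0304
  (v6,v2,v10) [--+] → (-1.08215, -0.0174, -0.662146)–(-1.06065, -0.0174, -0.683654)  len=0.0304
  (v8,v6,v7) [+-+] → (1.06065, -0.0174, -0.683654)–(0, -0.0174, -1.0888)  len=1.1354

Chained into 1 loop(s):
  loop 1: 10 segments, perimeter = 7.3118
Total perimeter = 7.312

loops=1 perimeter=7.312


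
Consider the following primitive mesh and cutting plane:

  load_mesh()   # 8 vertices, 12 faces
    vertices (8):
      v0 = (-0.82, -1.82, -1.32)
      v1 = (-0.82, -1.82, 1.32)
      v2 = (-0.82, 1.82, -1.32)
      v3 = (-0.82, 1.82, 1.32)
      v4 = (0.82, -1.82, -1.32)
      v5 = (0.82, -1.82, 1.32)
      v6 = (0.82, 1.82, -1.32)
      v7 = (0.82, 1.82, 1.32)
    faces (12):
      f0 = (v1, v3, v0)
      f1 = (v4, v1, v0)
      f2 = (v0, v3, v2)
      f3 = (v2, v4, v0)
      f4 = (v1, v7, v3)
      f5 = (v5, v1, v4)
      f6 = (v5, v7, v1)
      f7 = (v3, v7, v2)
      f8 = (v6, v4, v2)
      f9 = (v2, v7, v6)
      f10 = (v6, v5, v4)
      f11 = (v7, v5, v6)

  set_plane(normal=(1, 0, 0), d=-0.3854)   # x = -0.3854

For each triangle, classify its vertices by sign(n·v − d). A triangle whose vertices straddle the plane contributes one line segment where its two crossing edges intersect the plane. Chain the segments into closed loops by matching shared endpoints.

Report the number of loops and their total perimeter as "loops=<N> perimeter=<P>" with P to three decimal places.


loops=1 perimeter=12.560

Straddling triangles (8 of 12):
  (v4,v1,v0) [+--] → (-0.3854, -1.82, 0.6204)–(-0.3854, -1.82, -1.32)  len=1.9404
  (v2,v4,v0) [-+-] → (-0.3854, 0.8554, -1.32)–(-0.3854, -1.82, -1.32)  len=2.6754
  (v1,v7,v3) [-+-] → (-0.3854, -0.8554, 1.32)–(-0.3854, 1.82, 1.32)  len=2.6754
  (v5,v1,v4) [+-+] → (-0.3854, -1.82, 1.32)–(-0.3854, -1.82, 0.6204)  len=0.6996
  (v5,v7,v1) [++-] → (-0.3854, -0.8554, 1.32)–(-0.3854, -1.82, 1.32)  len=0.9646
  (v3,v7,v2) [-+-] → (-0.3854, 1.82, 1.32)–(-0.3854, 1.82, -0.6204)  len=1.9404
  (v6,v4,v2) [++-] → (-0.3854, 0.8554, -1.32)–(-0.3854, 1.82, -1.32)  len=0.9646
  (v2,v7,v6) [-++] → (-0.3854, 1.82, -0.6204)–(-0.3854, 1.82, -1.32)  len=0.6996

Chained into 1 loop(s):
  loop 1: 8 segments, perimeter = 12.5600
Total perimeter = 12.560


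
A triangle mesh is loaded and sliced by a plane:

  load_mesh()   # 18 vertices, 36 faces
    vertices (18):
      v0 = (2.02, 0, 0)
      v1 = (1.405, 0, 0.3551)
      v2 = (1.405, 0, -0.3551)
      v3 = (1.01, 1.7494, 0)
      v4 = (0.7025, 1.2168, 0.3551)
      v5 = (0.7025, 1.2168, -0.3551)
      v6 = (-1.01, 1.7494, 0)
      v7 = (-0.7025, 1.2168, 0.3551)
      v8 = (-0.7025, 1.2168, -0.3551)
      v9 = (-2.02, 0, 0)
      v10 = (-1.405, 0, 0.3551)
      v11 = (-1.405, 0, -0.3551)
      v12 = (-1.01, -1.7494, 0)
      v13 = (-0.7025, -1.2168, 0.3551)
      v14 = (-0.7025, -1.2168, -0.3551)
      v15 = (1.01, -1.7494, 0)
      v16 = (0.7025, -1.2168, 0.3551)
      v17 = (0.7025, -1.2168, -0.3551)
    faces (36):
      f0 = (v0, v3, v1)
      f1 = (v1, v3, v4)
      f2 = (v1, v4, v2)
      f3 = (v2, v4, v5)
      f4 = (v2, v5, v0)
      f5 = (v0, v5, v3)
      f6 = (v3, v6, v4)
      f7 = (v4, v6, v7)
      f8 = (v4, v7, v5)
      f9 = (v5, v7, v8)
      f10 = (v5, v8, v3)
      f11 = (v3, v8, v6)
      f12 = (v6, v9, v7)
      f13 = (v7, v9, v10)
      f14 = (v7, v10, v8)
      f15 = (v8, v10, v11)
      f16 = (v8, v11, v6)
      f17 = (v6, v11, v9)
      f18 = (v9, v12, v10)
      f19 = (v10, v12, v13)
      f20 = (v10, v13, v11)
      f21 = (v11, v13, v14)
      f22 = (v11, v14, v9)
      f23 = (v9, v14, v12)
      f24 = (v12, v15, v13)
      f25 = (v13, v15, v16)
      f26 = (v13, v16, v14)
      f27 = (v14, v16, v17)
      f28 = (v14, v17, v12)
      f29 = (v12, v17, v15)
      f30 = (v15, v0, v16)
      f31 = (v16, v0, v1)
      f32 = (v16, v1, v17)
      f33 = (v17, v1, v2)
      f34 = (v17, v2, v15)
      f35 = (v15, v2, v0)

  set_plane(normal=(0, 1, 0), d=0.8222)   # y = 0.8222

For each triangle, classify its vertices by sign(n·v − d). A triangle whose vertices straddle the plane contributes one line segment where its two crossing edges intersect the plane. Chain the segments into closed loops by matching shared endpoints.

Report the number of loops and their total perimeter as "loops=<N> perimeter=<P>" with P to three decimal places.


Straddling triangles (12 of 36):
  (v0,v3,v1) [-+-] → (1.54531, 0.8222, 0)–(1.21935, 0.8222, 0.188207)  len=0.3764
  (v1,v3,v4) [-++] → (1.21935, 0.8222, 0.188207)–(0.930316, 0.8222, 0.3551)  len=0.3338
  (v1,v4,v2) [-+-] → (0.930316, 0.8222, 0.3551)–(0.930316, 0.8222, 0.124787)  len=0.2303
  (v2,v4,v5) [-++] → (0.930316, 0.8222, 0.124787)–(0.930316, 0.8222, -0.3551)  len=0.4799
  (v2,v5,v0) [-+-] → (0.930316, 0.8222, -0.3551)–(1.12976, 0.8222, -0.239943)  len=0.2303
  (v0,v5,v3) [-++] → (1.12976, 0.8222, -0.239943)–(1.54531, 0.8222, 0)  len=0.4799
  (v6,v9,v7) [+-+] → (-1.54531, 0.8222, 0)–(-1.12976, 0.8222, 0.239943)  len=0.4799
  (v7,v9,v10) [+--] → (-1.12976, 0.8222, 0.239943)–(-0.930316, 0.8222, 0.3551)  len=0.2303
  (v7,v10,v8) [+-+] → (-0.930316, 0.8222, 0.3551)–(-0.930316, 0.8222, -0.124787)  len=0.4799
  (v8,v10,v11) [+--] → (-0.930316, 0.8222, -0.124787)–(-0.930316, 0.8222, -0.3551)  len=0.2303
  (v8,v11,v6) [+-+] → (-0.930316, 0.8222, -0.3551)–(-1.21935, 0.8222, -0.188207)  len=0.3338
  (v6,v11,v9) [+--] → (-1.21935, 0.8222, -0.188207)–(-1.54531, 0.8222, 0)  len=0.3764

Chained into 2 loop(s):
  loop 1: 6 segments, perimeter = 2.1305
  loop 2: 6 segments, perimeter = 2.1305
Total perimeter = 4.261

loops=2 perimeter=4.261


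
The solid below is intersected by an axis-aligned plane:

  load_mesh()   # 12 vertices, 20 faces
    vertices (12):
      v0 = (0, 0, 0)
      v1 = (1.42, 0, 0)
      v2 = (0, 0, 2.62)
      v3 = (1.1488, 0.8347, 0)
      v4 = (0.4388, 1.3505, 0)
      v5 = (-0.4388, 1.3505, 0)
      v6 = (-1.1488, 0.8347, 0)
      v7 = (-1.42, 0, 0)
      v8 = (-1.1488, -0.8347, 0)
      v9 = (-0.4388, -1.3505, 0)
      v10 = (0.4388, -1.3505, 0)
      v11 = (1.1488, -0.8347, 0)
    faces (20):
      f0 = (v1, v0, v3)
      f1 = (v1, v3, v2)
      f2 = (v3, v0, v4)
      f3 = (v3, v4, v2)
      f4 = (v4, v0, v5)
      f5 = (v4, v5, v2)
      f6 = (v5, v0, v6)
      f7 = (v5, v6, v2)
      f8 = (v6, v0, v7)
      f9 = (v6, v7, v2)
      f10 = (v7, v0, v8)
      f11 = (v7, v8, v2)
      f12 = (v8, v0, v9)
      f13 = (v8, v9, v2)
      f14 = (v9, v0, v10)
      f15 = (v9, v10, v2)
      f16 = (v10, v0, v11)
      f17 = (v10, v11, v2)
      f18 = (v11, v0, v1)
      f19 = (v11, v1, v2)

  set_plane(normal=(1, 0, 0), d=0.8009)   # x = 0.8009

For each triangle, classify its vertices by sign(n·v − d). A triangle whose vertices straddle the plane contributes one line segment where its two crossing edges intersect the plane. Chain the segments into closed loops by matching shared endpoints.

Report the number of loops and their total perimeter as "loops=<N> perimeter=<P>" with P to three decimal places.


loops=1 perimeter=5.413

Straddling triangles (8 of 20):
  (v1,v0,v3) [+-+] → (0.8009, 0, 0)–(0.8009, 0.581921, 0)  len=0.5819
  (v1,v3,v2) [++-] → (0.8009, 0.581921, 0.793435)–(0.8009, 0, 1.14228)  len=0.6785
  (v3,v0,v4) [+--] → (0.8009, 0.581921, 0)–(0.8009, 1.08744, 0)  len=0.5055
  (v3,v4,v2) [+--] → (0.8009, 1.08744, 0)–(0.8009, 0.581921, 0.793435)  len=0.9408
  (v10,v0,v11) [--+] → (0.8009, -0.581921, 0)–(0.8009, -1.08744, 0)  len=0.5055
  (v10,v11,v2) [-+-] → (0.8009, -1.08744, 0)–(0.8009, -0.581921, 0.793435)  len=0.9408
  (v11,v0,v1) [+-+] → (0.8009, -0.581921, 0)–(0.8009, 0, 0)  len=0.5819
  (v11,v1,v2) [++-] → (0.8009, 0, 1.14228)–(0.8009, -0.581921, 0.793435)  len=0.6785

Chained into 1 loop(s):
  loop 1: 8 segments, perimeter = 5.4134
Total perimeter = 5.413


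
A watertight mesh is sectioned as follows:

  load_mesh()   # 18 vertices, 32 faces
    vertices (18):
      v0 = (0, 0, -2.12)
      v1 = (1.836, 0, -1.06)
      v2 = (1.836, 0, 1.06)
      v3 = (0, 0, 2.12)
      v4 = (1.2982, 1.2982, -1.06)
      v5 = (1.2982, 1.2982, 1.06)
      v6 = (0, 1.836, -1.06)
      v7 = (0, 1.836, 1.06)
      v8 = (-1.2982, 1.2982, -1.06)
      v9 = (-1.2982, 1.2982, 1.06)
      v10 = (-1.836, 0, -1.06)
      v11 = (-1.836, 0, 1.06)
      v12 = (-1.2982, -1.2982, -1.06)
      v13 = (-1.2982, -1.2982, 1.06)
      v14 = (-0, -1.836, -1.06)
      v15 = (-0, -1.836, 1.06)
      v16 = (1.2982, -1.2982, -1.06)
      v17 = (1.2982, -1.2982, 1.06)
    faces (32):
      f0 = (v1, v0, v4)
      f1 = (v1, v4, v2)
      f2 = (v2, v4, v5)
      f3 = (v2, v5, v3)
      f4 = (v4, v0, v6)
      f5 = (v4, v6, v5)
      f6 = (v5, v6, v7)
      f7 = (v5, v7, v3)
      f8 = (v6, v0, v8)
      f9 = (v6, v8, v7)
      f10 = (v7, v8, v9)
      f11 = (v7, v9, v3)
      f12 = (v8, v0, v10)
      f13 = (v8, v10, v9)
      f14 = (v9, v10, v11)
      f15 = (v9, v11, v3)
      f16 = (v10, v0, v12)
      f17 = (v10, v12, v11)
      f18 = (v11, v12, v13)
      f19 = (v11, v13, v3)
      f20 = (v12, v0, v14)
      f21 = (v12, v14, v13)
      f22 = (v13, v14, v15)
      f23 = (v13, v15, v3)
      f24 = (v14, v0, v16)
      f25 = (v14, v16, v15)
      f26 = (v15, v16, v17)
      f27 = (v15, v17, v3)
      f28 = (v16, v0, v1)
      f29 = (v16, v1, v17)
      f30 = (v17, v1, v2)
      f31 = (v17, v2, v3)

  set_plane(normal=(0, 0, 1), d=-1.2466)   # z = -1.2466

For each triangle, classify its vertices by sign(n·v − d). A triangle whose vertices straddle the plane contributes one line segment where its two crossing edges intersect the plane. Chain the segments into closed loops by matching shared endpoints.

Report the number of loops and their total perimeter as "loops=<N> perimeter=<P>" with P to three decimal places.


Straddling triangles (8 of 32):
  (v1,v0,v4) [+-+] → (1.51279, 0, -1.2466)–(1.06967, 1.06967, -1.2466)  len=1.1578
  (v4,v0,v6) [+-+] → (1.06967, 1.06967, -1.2466)–(0, 1.51279, -1.2466)  len=1.1578
  (v6,v0,v8) [+-+] → (0, 1.51279, -1.2466)–(-1.06967, 1.06967, -1.2466)  len=1.1578
  (v8,v0,v10) [+-+] → (-1.06967, 1.06967, -1.2466)–(-1.51279, 0, -1.2466)  len=1.1578
  (v10,v0,v12) [+-+] → (-1.51279, 0, -1.2466)–(-1.06967, -1.06967, -1.2466)  len=1.1578
  (v12,v0,v14) [+-+] → (-1.06967, -1.06967, -1.2466)–(0, -1.51279, -1.2466)  len=1.1578
  (v14,v0,v16) [+-+] → (0, -1.51279, -1.2466)–(1.06967, -1.06967, -1.2466)  len=1.1578
  (v16,v0,v1) [+-+] → (1.06967, -1.06967, -1.2466)–(1.51279, 0, -1.2466)  len=1.1578

Chained into 1 loop(s):
  loop 1: 8 segments, perimeter = 9.2626
Total perimeter = 9.263

loops=1 perimeter=9.263


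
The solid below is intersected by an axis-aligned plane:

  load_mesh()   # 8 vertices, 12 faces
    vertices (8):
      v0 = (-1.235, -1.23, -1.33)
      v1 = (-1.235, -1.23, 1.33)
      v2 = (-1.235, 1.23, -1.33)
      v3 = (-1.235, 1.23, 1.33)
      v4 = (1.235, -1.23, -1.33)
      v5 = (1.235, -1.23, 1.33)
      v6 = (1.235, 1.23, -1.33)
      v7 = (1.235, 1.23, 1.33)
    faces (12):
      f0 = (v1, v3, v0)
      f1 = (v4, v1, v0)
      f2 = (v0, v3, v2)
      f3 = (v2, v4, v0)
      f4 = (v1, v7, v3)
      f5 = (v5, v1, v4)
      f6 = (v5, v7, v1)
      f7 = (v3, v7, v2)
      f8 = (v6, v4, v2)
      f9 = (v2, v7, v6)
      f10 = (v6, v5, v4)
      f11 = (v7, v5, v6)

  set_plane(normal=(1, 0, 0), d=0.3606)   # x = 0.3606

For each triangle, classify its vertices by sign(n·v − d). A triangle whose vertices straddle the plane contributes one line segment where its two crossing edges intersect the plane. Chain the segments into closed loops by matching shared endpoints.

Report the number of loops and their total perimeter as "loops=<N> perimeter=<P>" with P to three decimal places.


Straddling triangles (8 of 12):
  (v4,v1,v0) [+--] → (0.3606, -1.23, -0.388338)–(0.3606, -1.23, -1.33)  len=0.9417
  (v2,v4,v0) [-+-] → (0.3606, -0.35914, -1.33)–(0.3606, -1.23, -1.33)  len=0.8709
  (v1,v7,v3) [-+-] → (0.3606, 0.35914, 1.33)–(0.3606, 1.23, 1.33)  len=0.8709
  (v5,v1,v4) [+-+] → (0.3606, -1.23, 1.33)–(0.3606, -1.23, -0.388338)  len=1.7183
  (v5,v7,v1) [++-] → (0.3606, 0.35914, 1.33)–(0.3606, -1.23, 1.33)  len=1.5891
  (v3,v7,v2) [-+-] → (0.3606, 1.23, 1.33)–(0.3606, 1.23, 0.388338)  len=0.9417
  (v6,v4,v2) [++-] → (0.3606, -0.35914, -1.33)–(0.3606, 1.23, -1.33)  len=1.5891
  (v2,v7,v6) [-++] → (0.3606, 1.23, 0.388338)–(0.3606, 1.23, -1.33)  len=1.7183

Chained into 1 loop(s):
  loop 1: 8 segments, perimeter = 10.2400
Total perimeter = 10.240

loops=1 perimeter=10.240


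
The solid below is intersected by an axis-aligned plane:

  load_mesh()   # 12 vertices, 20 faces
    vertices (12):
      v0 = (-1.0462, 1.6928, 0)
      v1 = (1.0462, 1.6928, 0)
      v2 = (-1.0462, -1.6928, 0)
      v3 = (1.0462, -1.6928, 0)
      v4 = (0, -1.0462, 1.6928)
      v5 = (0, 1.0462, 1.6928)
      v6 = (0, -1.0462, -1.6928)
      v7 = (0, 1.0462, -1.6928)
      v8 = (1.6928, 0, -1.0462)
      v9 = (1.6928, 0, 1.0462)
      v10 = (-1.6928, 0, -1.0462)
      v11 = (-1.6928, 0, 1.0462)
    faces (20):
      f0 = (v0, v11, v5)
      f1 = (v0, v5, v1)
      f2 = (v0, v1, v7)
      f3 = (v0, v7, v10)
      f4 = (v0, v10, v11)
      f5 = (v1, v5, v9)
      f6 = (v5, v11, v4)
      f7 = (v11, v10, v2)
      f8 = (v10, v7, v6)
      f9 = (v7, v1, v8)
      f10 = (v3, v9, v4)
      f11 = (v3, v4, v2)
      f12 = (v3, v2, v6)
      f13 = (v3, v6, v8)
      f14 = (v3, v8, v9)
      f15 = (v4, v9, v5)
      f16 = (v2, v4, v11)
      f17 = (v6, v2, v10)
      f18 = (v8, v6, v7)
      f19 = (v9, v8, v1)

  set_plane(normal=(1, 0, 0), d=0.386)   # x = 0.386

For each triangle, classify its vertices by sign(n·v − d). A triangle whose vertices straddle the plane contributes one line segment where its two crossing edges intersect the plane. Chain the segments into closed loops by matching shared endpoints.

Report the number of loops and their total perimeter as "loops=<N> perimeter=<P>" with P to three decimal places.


loops=1 perimeter=10.504

Straddling triangles (10 of 20):
  (v0,v5,v1) [--+] → (0.386, 1.28477, 1.06823)–(0.386, 1.6928, 0)  len=1.1435
  (v0,v1,v7) [-+-] → (0.386, 1.6928, 0)–(0.386, 1.28477, -1.06823)  len=1.1435
  (v1,v5,v9) [+-+] → (0.386, 1.28477, 1.06823)–(0.386, 0.807641, 1.54536)  len=0.6748
  (v7,v1,v8) [-++] → (0.386, 1.28477, -1.06823)–(0.386, 0.807641, -1.54536)  len=0.6748
  (v3,v9,v4) [++-] → (0.386, -0.807641, 1.54536)–(0.386, -1.28477, 1.06823)  len=0.6748
  (v3,v4,v2) [+--] → (0.386, -1.28477, 1.06823)–(0.386, -1.6928, 0)  len=1.1435
  (v3,v2,v6) [+--] → (0.386, -1.6928, 0)–(0.386, -1.28477, -1.06823)  len=1.1435
  (v3,v6,v8) [+-+] → (0.386, -1.28477, -1.06823)–(0.386, -0.807641, -1.54536)  len=0.6748
  (v4,v9,v5) [-+-] → (0.386, -0.807641, 1.54536)–(0.386, 0.807641, 1.54536)  len=1.6153
  (v8,v6,v7) [+--] → (0.386, -0.807641, -1.54536)–(0.386, 0.807641, -1.54536)  len=1.6153

Chained into 1 loop(s):
  loop 1: 10 segments, perimeter = 10.5036
Total perimeter = 10.504


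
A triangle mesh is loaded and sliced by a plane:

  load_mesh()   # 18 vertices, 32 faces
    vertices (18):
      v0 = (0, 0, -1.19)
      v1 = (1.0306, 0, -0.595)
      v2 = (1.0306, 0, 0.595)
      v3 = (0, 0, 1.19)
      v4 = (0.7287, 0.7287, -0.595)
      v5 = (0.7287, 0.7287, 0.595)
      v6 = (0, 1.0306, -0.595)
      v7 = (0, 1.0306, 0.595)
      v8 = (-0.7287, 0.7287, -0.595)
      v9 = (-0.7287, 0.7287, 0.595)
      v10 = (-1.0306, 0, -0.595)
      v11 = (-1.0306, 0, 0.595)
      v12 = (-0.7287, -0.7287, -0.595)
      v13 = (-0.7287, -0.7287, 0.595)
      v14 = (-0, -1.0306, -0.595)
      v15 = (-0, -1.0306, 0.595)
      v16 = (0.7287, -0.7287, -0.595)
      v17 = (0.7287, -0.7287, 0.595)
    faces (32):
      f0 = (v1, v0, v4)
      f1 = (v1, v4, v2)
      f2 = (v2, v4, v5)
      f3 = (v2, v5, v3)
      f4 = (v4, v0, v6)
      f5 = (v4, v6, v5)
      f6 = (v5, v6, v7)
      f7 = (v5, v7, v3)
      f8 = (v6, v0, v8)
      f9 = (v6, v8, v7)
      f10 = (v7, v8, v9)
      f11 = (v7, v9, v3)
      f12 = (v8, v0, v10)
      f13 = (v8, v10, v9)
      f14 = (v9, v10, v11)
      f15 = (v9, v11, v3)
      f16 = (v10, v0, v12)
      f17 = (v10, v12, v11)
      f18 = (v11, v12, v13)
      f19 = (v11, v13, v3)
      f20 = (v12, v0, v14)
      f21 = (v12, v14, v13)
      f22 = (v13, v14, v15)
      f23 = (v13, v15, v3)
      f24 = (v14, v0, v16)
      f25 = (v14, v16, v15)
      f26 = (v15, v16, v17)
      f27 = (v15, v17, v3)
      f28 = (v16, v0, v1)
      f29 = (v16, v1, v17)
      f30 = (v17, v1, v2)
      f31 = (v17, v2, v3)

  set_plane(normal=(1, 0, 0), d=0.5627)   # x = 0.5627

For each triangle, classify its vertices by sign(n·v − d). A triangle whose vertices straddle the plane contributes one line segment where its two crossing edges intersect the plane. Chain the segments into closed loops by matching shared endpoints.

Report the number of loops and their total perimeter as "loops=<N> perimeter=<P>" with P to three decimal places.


Straddling triangles (12 of 32):
  (v1,v0,v4) [+-+] → (0.5627, 0, -0.865134)–(0.5627, 0.5627, -0.730543)  len=0.5786
  (v2,v5,v3) [++-] → (0.5627, 0.5627, 0.730543)–(0.5627, 0, 0.865134)  len=0.5786
  (v4,v0,v6) [+--] → (0.5627, 0.5627, -0.730543)–(0.5627, 0.797474, -0.595)  len=0.2711
  (v4,v6,v5) [+-+] → (0.5627, 0.797474, -0.595)–(0.5627, 0.797474, 0.323915)  len=0.9189
  (v5,v6,v7) [+--] → (0.5627, 0.797474, 0.323915)–(0.5627, 0.797474, 0.595)  len=0.2711
  (v5,v7,v3) [+--] → (0.5627, 0.797474, 0.595)–(0.5627, 0.5627, 0.730543)  len=0.2711
  (v14,v0,v16) [--+] → (0.5627, -0.5627, -0.730543)–(0.5627, -0.797474, -0.595)  len=0.2711
  (v14,v16,v15) [-+-] → (0.5627, -0.797474, -0.595)–(0.5627, -0.797474, -0.323915)  len=0.2711
  (v15,v16,v17) [-++] → (0.5627, -0.797474, -0.323915)–(0.5627, -0.797474, 0.595)  len=0.9189
  (v15,v17,v3) [-+-] → (0.5627, -0.797474, 0.595)–(0.5627, -0.5627, 0.730543)  len=0.2711
  (v16,v0,v1) [+-+] → (0.5627, -0.5627, -0.730543)–(0.5627, 0, -0.865134)  len=0.5786
  (v17,v2,v3) [++-] → (0.5627, 0, 0.865134)–(0.5627, -0.5627, 0.730543)  len=0.5786

Chained into 1 loop(s):
  loop 1: 12 segments, perimeter = 5.7787
Total perimeter = 5.779

loops=1 perimeter=5.779


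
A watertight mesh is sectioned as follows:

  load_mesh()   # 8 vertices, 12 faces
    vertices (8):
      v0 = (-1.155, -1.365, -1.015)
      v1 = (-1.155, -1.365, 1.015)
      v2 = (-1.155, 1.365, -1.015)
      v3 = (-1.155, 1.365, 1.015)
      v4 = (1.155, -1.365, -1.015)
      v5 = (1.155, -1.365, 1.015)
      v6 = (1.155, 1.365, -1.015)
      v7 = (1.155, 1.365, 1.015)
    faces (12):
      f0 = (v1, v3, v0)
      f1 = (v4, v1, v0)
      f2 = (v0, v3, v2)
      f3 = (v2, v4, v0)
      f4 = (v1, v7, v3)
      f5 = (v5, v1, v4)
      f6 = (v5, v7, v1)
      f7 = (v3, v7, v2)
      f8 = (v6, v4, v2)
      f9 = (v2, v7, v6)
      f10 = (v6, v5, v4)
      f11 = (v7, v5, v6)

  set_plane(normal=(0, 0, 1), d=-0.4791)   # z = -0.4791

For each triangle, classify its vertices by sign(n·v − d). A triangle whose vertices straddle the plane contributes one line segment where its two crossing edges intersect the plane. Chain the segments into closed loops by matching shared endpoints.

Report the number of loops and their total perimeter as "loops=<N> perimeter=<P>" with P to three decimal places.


loops=1 perimeter=10.080

Straddling triangles (8 of 12):
  (v1,v3,v0) [++-] → (-1.155, -0.644307, -0.4791)–(-1.155, -1.365, -0.4791)  len=0.7207
  (v4,v1,v0) [-+-] → (0.545183, -1.365, -0.4791)–(-1.155, -1.365, -0.4791)  len=1.7002
  (v0,v3,v2) [-+-] → (-1.155, -0.644307, -0.4791)–(-1.155, 1.365, -0.4791)  len=2.0093
  (v5,v1,v4) [++-] → (0.545183, -1.365, -0.4791)–(1.155, -1.365, -0.4791)  len=0.6098
  (v3,v7,v2) [++-] → (-0.545183, 1.365, -0.4791)–(-1.155, 1.365, -0.4791)  len=0.6098
  (v2,v7,v6) [-+-] → (-0.545183, 1.365, -0.4791)–(1.155, 1.365, -0.4791)  len=1.7002
  (v6,v5,v4) [-+-] → (1.155, 0.644307, -0.4791)–(1.155, -1.365, -0.4791)  len=2.0093
  (v7,v5,v6) [++-] → (1.155, 0.644307, -0.4791)–(1.155, 1.365, -0.4791)  len=0.7207

Chained into 1 loop(s):
  loop 1: 8 segments, perimeter = 10.0800
Total perimeter = 10.080


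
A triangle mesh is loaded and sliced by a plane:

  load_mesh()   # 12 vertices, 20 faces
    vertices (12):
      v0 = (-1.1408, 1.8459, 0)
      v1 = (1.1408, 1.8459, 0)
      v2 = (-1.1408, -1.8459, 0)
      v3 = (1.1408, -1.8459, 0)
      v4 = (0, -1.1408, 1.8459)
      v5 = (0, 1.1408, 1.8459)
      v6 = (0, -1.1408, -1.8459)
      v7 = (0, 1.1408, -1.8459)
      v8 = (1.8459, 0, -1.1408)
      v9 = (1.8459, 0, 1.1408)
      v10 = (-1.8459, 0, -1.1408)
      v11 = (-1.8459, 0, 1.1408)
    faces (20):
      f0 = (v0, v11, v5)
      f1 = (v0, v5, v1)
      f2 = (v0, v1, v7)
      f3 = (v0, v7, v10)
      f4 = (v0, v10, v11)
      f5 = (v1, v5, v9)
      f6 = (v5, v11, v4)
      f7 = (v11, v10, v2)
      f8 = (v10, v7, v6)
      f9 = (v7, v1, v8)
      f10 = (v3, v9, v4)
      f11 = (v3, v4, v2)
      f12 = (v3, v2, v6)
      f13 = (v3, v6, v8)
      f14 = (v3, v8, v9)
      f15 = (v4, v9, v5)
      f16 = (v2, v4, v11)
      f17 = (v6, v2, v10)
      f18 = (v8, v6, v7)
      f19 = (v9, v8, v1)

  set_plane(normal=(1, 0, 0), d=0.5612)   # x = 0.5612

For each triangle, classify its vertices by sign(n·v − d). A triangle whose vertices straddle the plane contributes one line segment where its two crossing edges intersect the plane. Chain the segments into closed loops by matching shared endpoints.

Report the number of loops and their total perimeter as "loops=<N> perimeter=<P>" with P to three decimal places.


Straddling triangles (10 of 20):
  (v0,v5,v1) [--+] → (0.5612, 1.48766, 0.937836)–(0.5612, 1.8459, 0)  len=1.0039
  (v0,v1,v7) [-+-] → (0.5612, 1.8459, 0)–(0.5612, 1.48766, -0.937836)  len=1.0039
  (v1,v5,v9) [+-+] → (0.5612, 1.48766, 0.937836)–(0.5612, 0.793968, 1.63153)  len=0.9810
  (v7,v1,v8) [-++] → (0.5612, 1.48766, -0.937836)–(0.5612, 0.793968, -1.63153)  len=0.9810
  (v3,v9,v4) [++-] → (0.5612, -0.793968, 1.63153)–(0.5612, -1.48766, 0.937836)  len=0.9810
  (v3,v4,v2) [+--] → (0.5612, -1.48766, 0.937836)–(0.5612, -1.8459, 0)  len=1.0039
  (v3,v2,v6) [+--] → (0.5612, -1.8459, 0)–(0.5612, -1.48766, -0.937836)  len=1.0039
  (v3,v6,v8) [+-+] → (0.5612, -1.48766, -0.937836)–(0.5612, -0.793968, -1.63153)  len=0.9810
  (v4,v9,v5) [-+-] → (0.5612, -0.793968, 1.63153)–(0.5612, 0.793968, 1.63153)  len=1.5879
  (v8,v6,v7) [+--] → (0.5612, -0.793968, -1.63153)–(0.5612, 0.793968, -1.63153)  len=1.5879

Chained into 1 loop(s):
  loop 1: 10 segments, perimeter = 11.1157
Total perimeter = 11.116

loops=1 perimeter=11.116


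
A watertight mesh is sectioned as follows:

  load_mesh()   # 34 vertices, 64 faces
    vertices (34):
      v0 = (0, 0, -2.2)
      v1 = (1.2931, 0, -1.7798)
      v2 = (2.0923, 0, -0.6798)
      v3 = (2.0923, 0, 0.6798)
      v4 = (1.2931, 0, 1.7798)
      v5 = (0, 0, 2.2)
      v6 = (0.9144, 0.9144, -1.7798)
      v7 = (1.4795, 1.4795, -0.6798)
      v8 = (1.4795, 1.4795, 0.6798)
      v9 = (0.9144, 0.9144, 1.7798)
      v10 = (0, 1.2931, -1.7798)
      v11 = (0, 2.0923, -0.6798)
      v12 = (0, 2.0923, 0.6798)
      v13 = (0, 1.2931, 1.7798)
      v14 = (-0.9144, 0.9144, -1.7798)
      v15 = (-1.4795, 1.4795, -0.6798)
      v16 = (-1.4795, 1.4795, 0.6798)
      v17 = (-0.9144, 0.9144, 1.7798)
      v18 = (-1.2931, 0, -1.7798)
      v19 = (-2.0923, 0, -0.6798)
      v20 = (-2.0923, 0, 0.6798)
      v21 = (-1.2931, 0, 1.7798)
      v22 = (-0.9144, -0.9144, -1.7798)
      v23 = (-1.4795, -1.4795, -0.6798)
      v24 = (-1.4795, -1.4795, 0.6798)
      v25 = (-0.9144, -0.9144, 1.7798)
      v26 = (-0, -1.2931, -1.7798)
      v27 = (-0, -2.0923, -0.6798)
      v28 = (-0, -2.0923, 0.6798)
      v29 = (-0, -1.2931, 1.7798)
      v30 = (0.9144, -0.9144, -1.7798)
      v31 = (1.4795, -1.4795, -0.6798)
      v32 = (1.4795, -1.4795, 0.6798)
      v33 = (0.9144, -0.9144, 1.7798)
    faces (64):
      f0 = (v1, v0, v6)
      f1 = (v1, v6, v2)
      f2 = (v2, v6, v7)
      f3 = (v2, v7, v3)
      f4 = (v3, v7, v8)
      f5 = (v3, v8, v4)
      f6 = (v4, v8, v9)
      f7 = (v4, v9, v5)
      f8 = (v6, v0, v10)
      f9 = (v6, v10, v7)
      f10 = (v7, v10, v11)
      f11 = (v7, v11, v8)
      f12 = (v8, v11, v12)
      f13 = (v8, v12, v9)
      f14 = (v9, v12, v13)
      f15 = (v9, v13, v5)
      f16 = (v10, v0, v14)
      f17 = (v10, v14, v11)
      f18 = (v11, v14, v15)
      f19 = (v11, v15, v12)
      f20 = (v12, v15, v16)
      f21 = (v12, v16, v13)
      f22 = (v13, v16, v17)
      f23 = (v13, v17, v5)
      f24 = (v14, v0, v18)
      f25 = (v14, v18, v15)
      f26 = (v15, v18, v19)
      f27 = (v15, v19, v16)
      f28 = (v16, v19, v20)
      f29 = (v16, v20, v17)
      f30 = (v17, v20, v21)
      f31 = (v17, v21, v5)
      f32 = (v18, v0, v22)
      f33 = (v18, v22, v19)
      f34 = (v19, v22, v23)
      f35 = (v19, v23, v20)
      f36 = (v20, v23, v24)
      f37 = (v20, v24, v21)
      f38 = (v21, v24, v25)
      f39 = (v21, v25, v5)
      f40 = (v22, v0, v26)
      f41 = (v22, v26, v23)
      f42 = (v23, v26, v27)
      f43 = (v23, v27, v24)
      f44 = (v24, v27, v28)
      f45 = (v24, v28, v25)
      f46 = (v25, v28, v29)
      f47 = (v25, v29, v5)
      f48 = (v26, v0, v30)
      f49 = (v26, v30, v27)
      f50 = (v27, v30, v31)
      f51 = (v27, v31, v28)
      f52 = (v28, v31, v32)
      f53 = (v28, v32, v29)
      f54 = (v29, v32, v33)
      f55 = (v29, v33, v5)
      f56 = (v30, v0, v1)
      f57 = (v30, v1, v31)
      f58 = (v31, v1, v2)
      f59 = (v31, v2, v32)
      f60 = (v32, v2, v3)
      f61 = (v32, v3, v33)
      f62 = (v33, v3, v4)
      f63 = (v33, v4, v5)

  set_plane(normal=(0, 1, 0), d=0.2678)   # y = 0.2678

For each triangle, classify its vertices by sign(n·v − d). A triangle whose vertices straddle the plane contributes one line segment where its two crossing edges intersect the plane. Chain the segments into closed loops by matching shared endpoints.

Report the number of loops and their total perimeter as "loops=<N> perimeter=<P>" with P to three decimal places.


loops=1 perimeter=13.085

Straddling triangles (20 of 64):
  (v1,v0,v6) [--+] → (0.2678, 0.2678, -2.07694)–(1.18219, 0.2678, -1.7798)  len=0.9615
  (v1,v6,v2) [-+-] → (1.18219, 0.2678, -1.7798)–(1.74733, 0.2678, -1.00196)  len=0.9615
  (v2,v6,v7) [-++] → (1.74733, 0.2678, -1.00196)–(1.98138, 0.2678, -0.6798)  len=0.3982
  (v2,v7,v3) [-+-] → (1.98138, 0.2678, -0.6798)–(1.98138, 0.2678, 0.433703)  len=1.1135
  (v3,v7,v8) [-++] → (1.98138, 0.2678, 0.433703)–(1.98138, 0.2678, 0.6798)  len=0.2461
  (v3,v8,v4) [-+-] → (1.98138, 0.2678, 0.6798)–(1.32684, 0.2678, 1.58069)  len=1.1136
  (v4,v8,v9) [-++] → (1.32684, 0.2678, 1.58069)–(1.18219, 0.2678, 1.7798)  len=0.2461
  (v4,v9,v5) [-+-] → (1.18219, 0.2678, 1.7798)–(0.2678, 0.2678, 2.07694)  len=0.9615
  (v6,v0,v10) [+-+] → (0.2678, 0.2678, -2.07694)–(0, 0.2678, -2.11298)  len=0.2702
  (v9,v13,v5) [++-] → (0, 0.2678, 2.11298)–(0.2678, 0.2678, 2.07694)  len=0.2702
  (v10,v0,v14) [+-+] → (0, 0.2678, -2.11298)–(-0.2678, 0.2678, -2.07694)  len=0.2702
  (v13,v17,v5) [++-] → (-0.2678, 0.2678, 2.07694)–(0, 0.2678, 2.11298)  len=0.2702
  (v14,v0,v18) [+--] → (-0.2678, 0.2678, -2.07694)–(-1.18219, 0.2678, -1.7798)  len=0.9615
  (v14,v18,v15) [+-+] → (-1.18219, 0.2678, -1.7798)–(-1.32684, 0.2678, -1.58069)  len=0.2461
  (v15,v18,v19) [+--] → (-1.32684, 0.2678, -1.58069)–(-1.98138, 0.2678, -0.6798)  len=1.1136
  (v15,v19,v16) [+-+] → (-1.98138, 0.2678, -0.6798)–(-1.98138, 0.2678, -0.433703)  len=0.2461
  (v16,v19,v20) [+--] → (-1.98138, 0.2678, -0.433703)–(-1.98138, 0.2678, 0.6798)  len=1.1135
  (v16,v20,v17) [+-+] → (-1.98138, 0.2678, 0.6798)–(-1.74733, 0.2678, 1.00196)  len=0.3982
  (v17,v20,v21) [+--] → (-1.74733, 0.2678, 1.00196)–(-1.18219, 0.2678, 1.7798)  len=0.9615
  (v17,v21,v5) [+--] → (-1.18219, 0.2678, 1.7798)–(-0.2678, 0.2678, 2.07694)  len=0.9615

Chained into 1 loop(s):
  loop 1: 20 segments, perimeter = 13.0846
Total perimeter = 13.085


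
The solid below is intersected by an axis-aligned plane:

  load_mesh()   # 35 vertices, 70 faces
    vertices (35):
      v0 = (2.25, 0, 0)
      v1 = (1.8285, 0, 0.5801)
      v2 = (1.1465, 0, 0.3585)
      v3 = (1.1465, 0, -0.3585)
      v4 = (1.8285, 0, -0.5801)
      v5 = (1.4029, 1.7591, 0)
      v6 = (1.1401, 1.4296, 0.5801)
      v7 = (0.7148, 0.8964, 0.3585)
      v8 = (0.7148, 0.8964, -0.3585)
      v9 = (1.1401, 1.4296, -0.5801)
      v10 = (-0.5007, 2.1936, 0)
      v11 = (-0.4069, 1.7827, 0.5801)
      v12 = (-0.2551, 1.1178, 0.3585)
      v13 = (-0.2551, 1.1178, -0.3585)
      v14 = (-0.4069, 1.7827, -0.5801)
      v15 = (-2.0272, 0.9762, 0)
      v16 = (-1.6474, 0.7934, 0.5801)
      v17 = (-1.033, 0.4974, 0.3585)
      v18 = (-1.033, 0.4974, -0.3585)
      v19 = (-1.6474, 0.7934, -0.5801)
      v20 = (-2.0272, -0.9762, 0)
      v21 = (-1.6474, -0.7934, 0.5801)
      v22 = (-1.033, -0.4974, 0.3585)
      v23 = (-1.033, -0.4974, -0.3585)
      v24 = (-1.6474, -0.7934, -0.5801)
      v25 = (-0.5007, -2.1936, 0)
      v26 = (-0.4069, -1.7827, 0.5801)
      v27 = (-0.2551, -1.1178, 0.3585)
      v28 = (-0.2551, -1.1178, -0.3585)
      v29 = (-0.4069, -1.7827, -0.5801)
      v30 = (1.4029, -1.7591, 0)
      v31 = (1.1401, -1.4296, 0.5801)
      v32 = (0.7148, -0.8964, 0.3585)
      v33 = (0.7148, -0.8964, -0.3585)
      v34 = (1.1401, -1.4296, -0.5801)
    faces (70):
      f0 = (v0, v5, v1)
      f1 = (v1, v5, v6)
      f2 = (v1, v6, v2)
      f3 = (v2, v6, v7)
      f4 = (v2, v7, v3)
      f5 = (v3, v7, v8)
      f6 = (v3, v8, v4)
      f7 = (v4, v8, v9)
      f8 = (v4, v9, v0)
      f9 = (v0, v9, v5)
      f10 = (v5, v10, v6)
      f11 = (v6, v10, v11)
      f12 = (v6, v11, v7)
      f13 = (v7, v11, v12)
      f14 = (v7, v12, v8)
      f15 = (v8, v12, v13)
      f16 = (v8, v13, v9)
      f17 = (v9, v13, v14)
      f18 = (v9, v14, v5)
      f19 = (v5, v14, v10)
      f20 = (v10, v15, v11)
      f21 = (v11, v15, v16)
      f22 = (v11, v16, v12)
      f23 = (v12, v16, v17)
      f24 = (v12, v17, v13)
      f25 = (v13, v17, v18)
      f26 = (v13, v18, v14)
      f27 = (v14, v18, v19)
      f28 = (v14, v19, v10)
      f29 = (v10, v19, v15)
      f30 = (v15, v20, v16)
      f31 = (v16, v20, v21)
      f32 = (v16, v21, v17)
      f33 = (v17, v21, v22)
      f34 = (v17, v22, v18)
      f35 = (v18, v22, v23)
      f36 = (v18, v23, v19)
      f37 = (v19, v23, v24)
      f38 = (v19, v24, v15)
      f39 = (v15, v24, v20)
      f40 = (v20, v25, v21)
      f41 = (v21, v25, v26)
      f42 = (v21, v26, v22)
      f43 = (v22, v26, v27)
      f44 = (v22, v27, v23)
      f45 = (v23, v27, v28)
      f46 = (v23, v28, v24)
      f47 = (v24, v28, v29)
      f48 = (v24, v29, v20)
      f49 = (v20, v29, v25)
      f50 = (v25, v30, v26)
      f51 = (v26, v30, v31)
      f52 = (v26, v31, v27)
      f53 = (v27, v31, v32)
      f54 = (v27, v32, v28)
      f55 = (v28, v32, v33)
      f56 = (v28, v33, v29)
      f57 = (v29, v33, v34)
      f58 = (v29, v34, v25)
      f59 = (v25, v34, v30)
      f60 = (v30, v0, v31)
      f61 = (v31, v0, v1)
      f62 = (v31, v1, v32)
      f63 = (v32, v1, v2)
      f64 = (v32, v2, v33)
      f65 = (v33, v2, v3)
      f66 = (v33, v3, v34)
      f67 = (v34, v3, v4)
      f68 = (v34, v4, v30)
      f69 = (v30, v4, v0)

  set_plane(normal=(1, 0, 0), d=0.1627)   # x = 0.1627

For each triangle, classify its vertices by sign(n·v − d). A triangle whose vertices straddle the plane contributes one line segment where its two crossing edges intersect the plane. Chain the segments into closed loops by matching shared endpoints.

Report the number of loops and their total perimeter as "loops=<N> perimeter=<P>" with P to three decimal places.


loops=2 perimeter=6.901

Straddling triangles (20 of 70):
  (v5,v10,v6) [+-+] → (0.1627, 2.04218, 0)–(0.1627, 1.8847, 0.234543)  len=0.2825
  (v6,v10,v11) [+--] → (0.1627, 1.8847, 0.234543)–(0.1627, 1.65269, 0.5801)  len=0.4162
  (v6,v11,v7) [+-+] → (0.1627, 1.65269, 0.5801)–(0.1627, 1.33264, 0.467571)  len=0.3393
  (v7,v11,v12) [+--] → (0.1627, 1.33264, 0.467571)–(0.1627, 1.02243, 0.3585)  len=0.3288
  (v7,v12,v8) [+-+] → (0.1627, 1.02243, 0.3585)–(0.1627, 1.02243, 0.0496407)  len=0.3089
  (v8,v12,v13) [+--] → (0.1627, 1.02243, 0.0496407)–(0.1627, 1.02243, -0.3585)  len=0.4081
  (v8,v13,v9) [+-+] → (0.1627, 1.02243, -0.3585)–(0.1627, 1.21117, -0.424859)  len=0.2001
  (v9,v13,v14) [+--] → (0.1627, 1.21117, -0.424859)–(0.1627, 1.65269, -0.5801)  len=0.4680
  (v9,v14,v5) [+-+] → (0.1627, 1.65269, -0.5801)–(0.1627, 1.77527, -0.397525)  len=0.2199
  (v5,v14,v10) [+--] → (0.1627, 1.77527, -0.397525)–(0.1627, 2.04218, 0)  len=0.4788
  (v25,v30,v26) [-+-] → (0.1627, -2.04218, 0)–(0.1627, -1.77527, 0.397525)  len=0.4788
  (v26,v30,v31) [-++] → (0.1627, -1.77527, 0.397525)–(0.1627, -1.65269, 0.5801)  len=0.2199
  (v26,v31,v27) [-+-] → (0.1627, -1.65269, 0.5801)–(0.1627, -1.21117, 0.424859)  len=0.4680
  (v27,v31,v32) [-++] → (0.1627, -1.21117, 0.424859)–(0.1627, -1.02243, 0.3585)  len=0.2001
  (v27,v32,v28) [-+-] → (0.1627, -1.02243, 0.3585)–(0.1627, -1.02243, -0.0496407)  len=0.4081
  (v28,v32,v33) [-++] → (0.1627, -1.02243, -0.0496407)–(0.1627, -1.02243, -0.3585)  len=0.3089
  (v28,v33,v29) [-+-] → (0.1627, -1.02243, -0.3585)–(0.1627, -1.33264, -0.467571)  len=0.3288
  (v29,v33,v34) [-++] → (0.1627, -1.33264, -0.467571)–(0.1627, -1.65269, -0.5801)  len=0.3393
  (v29,v34,v25) [-+-] → (0.1627, -1.65269, -0.5801)–(0.1627, -1.8847, -0.234543)  len=0.4162
  (v25,v34,v30) [-++] → (0.1627, -1.8847, -0.234543)–(0.1627, -2.04218, 0)  len=0.2825

Chained into 2 loop(s):
  loop 1: 10 segments, perimeter = 3.4506
  loop 2: 10 segments, perimeter = 3.4506
Total perimeter = 6.901


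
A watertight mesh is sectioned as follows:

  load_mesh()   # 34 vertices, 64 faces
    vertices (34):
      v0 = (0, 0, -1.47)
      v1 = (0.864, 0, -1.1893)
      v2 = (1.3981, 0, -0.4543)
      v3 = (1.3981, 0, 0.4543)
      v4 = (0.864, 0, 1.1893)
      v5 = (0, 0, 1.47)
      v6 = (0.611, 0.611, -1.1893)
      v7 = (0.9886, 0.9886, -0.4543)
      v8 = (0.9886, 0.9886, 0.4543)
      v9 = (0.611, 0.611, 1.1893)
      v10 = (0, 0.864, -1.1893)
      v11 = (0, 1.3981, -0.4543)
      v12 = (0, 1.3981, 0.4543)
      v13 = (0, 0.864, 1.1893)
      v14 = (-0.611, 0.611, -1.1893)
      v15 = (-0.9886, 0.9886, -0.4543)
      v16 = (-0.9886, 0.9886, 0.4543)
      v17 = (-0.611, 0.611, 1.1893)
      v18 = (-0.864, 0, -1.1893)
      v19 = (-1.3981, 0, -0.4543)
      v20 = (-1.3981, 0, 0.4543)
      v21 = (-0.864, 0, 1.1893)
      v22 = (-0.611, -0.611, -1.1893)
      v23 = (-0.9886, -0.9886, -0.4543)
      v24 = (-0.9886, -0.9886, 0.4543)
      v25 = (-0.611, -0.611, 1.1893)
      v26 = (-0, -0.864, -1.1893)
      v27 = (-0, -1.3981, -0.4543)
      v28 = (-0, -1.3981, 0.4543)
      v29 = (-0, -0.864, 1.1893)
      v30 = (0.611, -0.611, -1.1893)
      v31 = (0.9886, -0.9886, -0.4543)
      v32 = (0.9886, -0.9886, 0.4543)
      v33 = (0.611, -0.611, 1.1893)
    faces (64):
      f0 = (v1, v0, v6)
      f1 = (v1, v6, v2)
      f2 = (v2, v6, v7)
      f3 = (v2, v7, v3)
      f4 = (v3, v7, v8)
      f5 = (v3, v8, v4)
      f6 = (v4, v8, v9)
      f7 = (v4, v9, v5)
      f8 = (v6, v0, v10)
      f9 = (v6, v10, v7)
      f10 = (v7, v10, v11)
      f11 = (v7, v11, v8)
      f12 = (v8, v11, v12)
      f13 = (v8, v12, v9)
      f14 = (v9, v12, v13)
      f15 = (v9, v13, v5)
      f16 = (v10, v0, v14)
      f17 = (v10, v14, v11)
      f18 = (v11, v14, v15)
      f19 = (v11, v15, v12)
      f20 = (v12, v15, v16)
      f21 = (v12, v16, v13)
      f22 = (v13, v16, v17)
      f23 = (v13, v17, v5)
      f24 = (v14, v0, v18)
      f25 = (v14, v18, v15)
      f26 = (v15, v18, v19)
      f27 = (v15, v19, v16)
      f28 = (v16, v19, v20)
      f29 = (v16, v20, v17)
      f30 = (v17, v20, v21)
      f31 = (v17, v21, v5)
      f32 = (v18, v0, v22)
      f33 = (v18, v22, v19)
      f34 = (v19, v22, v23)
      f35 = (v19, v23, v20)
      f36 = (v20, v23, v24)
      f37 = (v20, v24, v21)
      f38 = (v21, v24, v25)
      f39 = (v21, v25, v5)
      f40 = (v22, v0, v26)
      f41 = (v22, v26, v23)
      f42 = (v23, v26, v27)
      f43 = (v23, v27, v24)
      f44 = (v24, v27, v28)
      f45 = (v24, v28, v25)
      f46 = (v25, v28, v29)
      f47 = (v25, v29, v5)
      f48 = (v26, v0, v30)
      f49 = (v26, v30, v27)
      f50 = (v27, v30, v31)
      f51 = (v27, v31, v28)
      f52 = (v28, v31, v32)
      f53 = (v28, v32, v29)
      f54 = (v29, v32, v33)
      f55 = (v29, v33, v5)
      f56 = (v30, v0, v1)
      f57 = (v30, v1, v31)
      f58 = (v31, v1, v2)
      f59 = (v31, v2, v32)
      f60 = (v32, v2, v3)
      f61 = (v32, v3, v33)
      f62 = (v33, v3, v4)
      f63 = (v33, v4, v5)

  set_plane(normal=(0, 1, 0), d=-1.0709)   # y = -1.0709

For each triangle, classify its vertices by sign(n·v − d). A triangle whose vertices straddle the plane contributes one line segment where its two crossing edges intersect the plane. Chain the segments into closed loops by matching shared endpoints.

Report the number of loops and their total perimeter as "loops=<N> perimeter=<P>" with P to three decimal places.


loops=1 perimeter=5.454

Straddling triangles (10 of 64):
  (v23,v26,v27) [++-] → (0, -1.0709, -0.904575)–(-0.789914, -1.0709, -0.4543)  len=0.9092
  (v23,v27,v24) [+-+] → (-0.789914, -1.0709, -0.4543)–(-0.789914, -1.0709, 0.271692)  len=0.7260
  (v24,v27,v28) [+--] → (-0.789914, -1.0709, 0.271692)–(-0.789914, -1.0709, 0.4543)  len=0.1826
  (v24,v28,v25) [+-+] → (-0.789914, -1.0709, 0.4543)–(-0.253995, -1.0709, 0.759842)  len=0.6169
  (v25,v28,v29) [+-+] → (-0.253995, -1.0709, 0.759842)–(0, -1.0709, 0.904575)  len=0.2923
  (v26,v30,v27) [++-] → (0.253995, -1.0709, -0.759842)–(0, -1.0709, -0.904575)  len=0.2923
  (v27,v30,v31) [-++] → (0.253995, -1.0709, -0.759842)–(0.789914, -1.0709, -0.4543)  len=0.6169
  (v27,v31,v28) [-+-] → (0.789914, -1.0709, -0.4543)–(0.789914, -1.0709, -0.271692)  len=0.1826
  (v28,v31,v32) [-++] → (0.789914, -1.0709, -0.271692)–(0.789914, -1.0709, 0.4543)  len=0.7260
  (v28,v32,v29) [-++] → (0.789914, -1.0709, 0.4543)–(0, -1.0709, 0.904575)  len=0.9092

Chained into 1 loop(s):
  loop 1: 10 segments, perimeter = 5.4541
Total perimeter = 5.454
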